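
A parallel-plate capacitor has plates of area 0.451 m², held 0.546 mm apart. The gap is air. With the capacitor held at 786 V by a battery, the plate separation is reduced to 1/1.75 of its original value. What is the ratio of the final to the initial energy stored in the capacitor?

Battery connected ⇒ V is held fixed.
C₂ = 1.75 C₁ and U = ½CV², so U₂/U₁ = C₂/C₁ = 1.75.

1.75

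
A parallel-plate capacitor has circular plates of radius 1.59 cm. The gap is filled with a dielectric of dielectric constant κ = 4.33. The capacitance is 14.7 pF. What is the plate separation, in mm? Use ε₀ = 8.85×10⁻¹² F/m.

2.07 mm

A = π(1.59 cm)² = 7.94×10⁻⁴ m².
d = κε₀A/C = 4.33 × 8.85×10⁻¹² × 7.94×10⁻⁴ / 1.47×10⁻¹¹ = 2.07×10⁻³ m.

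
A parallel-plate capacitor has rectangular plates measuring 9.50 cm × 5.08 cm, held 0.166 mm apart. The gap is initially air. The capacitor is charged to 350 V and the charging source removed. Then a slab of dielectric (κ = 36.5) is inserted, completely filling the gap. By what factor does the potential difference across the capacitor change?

V₂/V₁ ≈ 0.0274

Isolated ⇒ Q is held fixed.
C₂ = 36.5 C₁ and V = Q/C, so V₂/V₁ = C₁/C₂ = 0.0274.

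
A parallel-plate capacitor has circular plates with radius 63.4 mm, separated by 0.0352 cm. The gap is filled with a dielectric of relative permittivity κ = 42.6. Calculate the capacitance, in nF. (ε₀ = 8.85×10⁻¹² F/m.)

C ≈ 13.5 nF

A = π(63.4 mm)² = 1.26×10⁻² m².
C = κε₀A/d = 42.6 × 8.85×10⁻¹² × 1.26×10⁻² / 3.52×10⁻⁴ = 1.35×10⁻⁸ F.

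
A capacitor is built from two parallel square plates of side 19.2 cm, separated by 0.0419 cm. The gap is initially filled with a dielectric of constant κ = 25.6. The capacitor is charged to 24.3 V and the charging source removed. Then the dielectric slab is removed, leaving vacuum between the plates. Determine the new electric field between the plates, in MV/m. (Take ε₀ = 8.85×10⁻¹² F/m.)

1.48 MV/m

A = (19.2 cm)² = 3.69×10⁻² m².
Initially C₁ = κε₀A/d = 25.6 × 8.85×10⁻¹² × 3.69×10⁻² / 4.19×10⁻⁴ = 1.99×10⁻⁸ F.
E₁ = 5.80×10⁴ V/m.
Isolated ⇒ Q is held fixed. V₂ = Q/C₂ = V₁/0.0391; E = V/d, so E₂/E₁ = (V₂/V₁)(d₁/d₂) = 25.6.
E₂ = 25.6 × 5.80×10⁴ = 1.48×10⁶ V/m.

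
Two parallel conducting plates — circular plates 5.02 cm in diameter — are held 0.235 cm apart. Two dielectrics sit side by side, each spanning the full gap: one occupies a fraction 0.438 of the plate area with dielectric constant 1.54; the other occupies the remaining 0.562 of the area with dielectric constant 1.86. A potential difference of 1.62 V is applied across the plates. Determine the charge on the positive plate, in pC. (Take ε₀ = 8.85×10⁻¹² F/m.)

20.8 pC

A = π(5.02/2 cm)² = 1.98×10⁻³ m².
Side-by-side slabs ⇒ two capacitors in parallel, each spanning the full gap.
C₁ = κ₁ε₀A₁/d = 1.54 × 8.85×10⁻¹² × 8.67×10⁻⁴ / 2.35×10⁻³ = 5.03×10⁻¹² F.
C₂ = κ₂ε₀A₂/d = 1.86 × 8.85×10⁻¹² × 1.11×10⁻³ / 2.35×10⁻³ = 7.79×10⁻¹² F.
C = C₁ + C₂ = 1.28×10⁻¹¹ F.
Q = CV = 1.28×10⁻¹¹ × 1.62 = 2.08×10⁻¹¹ C.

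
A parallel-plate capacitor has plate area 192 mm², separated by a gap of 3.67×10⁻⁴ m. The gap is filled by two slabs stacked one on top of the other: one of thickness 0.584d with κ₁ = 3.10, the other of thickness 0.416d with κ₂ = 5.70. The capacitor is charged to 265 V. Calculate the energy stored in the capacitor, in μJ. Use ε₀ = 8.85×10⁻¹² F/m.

A = 192 mm² = 1.92×10⁻⁴ m².
Stacked slabs ⇒ two capacitors in series, each with the full plate area.
C₁ = κ₁ε₀A/d₁ = 3.10 × 8.85×10⁻¹² × 1.92×10⁻⁴ / 2.14×10⁻⁴ = 2.46×10⁻¹¹ F.
C₂ = κ₂ε₀A/d₂ = 5.70 × 8.85×10⁻¹² × 1.92×10⁻⁴ / 1.53×10⁻⁴ = 6.34×10⁻¹¹ F.
C = (1/C₁ + 1/C₂)⁻¹ = 1.77×10⁻¹¹ F.
U = ½CV² = ½ × 1.77×10⁻¹¹ × (265)² = 6.22×10⁻⁷ J.

U ≈ 0.622 μJ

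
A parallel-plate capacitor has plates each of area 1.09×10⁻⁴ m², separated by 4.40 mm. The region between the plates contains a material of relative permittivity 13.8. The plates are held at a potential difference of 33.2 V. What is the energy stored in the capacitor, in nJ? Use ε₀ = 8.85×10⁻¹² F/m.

C = κε₀A/d = 13.8 × 8.85×10⁻¹² × 1.09×10⁻⁴ / 4.40×10⁻³ = 3.03×10⁻¹² F.
U = ½CV² = ½ × 3.03×10⁻¹² × (33.2)² = 1.67×10⁻⁹ J.

1.67 nJ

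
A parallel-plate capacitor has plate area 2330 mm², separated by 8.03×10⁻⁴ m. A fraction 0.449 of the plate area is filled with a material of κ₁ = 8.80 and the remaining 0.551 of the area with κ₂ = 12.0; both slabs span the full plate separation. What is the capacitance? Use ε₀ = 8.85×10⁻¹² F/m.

271 pF

A = 2330 mm² = 2.33×10⁻³ m².
Side-by-side slabs ⇒ two capacitors in parallel, each spanning the full gap.
C₁ = κ₁ε₀A₁/d = 8.80 × 8.85×10⁻¹² × 1.05×10⁻³ / 8.03×10⁻⁴ = 1.01×10⁻¹⁰ F.
C₂ = κ₂ε₀A₂/d = 12.0 × 8.85×10⁻¹² × 1.28×10⁻³ / 8.03×10⁻⁴ = 1.70×10⁻¹⁰ F.
C = C₁ + C₂ = 2.71×10⁻¹⁰ F.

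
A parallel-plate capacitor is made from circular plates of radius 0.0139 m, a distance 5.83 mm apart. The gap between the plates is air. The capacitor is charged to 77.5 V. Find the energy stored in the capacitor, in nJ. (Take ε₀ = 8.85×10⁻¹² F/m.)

A = π(0.0139 m)² = 6.07×10⁻⁴ m².
C = ε₀A/d = 8.85×10⁻¹² × 6.07×10⁻⁴ / 5.83×10⁻³ = 9.21×10⁻¹³ F.
U = ½CV² = ½ × 9.21×10⁻¹³ × (77.5)² = 2.77×10⁻⁹ J.

U ≈ 2.77 nJ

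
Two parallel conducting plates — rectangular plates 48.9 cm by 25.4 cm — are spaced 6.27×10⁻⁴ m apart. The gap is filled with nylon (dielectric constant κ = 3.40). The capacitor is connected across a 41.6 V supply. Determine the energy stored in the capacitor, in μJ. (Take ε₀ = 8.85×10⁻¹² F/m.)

U ≈ 5.16 μJ

A = 48.9 × 25.4 cm² = 0.124 m².
C = κε₀A/d = 3.40 × 8.85×10⁻¹² × 0.124 / 6.27×10⁻⁴ = 5.96×10⁻⁹ F.
U = ½CV² = ½ × 5.96×10⁻⁹ × (41.6)² = 5.16×10⁻⁶ J.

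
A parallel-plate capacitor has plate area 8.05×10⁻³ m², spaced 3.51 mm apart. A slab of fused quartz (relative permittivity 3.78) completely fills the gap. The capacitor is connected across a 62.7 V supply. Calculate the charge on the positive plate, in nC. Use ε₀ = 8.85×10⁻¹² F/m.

4.81 nC

C = κε₀A/d = 3.78 × 8.85×10⁻¹² × 8.05×10⁻³ / 3.51×10⁻³ = 7.67×10⁻¹¹ F.
Q = CV = 7.67×10⁻¹¹ × 62.7 = 4.81×10⁻⁹ C.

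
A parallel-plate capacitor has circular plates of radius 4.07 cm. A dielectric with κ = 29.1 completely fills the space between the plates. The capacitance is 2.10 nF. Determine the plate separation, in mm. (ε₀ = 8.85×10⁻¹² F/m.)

d ≈ 0.638 mm

A = π(4.07 cm)² = 5.20×10⁻³ m².
d = κε₀A/C = 29.1 × 8.85×10⁻¹² × 5.20×10⁻³ / 2.10×10⁻⁹ = 6.38×10⁻⁴ m.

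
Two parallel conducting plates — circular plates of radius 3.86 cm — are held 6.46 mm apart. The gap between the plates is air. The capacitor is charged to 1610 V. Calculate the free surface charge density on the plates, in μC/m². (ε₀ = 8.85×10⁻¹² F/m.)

2.21 μC/m²

A = π(3.86 cm)² = 4.68×10⁻³ m².
C = ε₀A/d = 8.85×10⁻¹² × 4.68×10⁻³ / 6.46×10⁻³ = 6.41×10⁻¹² F.
σ = Q/A = CV/A = 6.41×10⁻¹² × 1610 / 4.68×10⁻³ = 2.21×10⁻⁶ C/m².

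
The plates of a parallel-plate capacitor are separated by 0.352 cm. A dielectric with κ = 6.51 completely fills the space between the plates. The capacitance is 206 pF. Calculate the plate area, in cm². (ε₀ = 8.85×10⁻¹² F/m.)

A ≈ 126 cm²

A = Cd/(κε₀) = 2.06×10⁻¹⁰ × 3.52×10⁻³ / (6.51 × 8.85×10⁻¹²) = 1.26×10⁻² m².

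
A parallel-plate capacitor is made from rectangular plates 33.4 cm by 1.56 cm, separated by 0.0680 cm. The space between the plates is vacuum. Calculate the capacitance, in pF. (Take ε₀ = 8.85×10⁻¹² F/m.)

67.8 pF

A = 33.4 × 1.56 cm² = 5.21×10⁻³ m².
C = ε₀A/d = 8.85×10⁻¹² × 5.21×10⁻³ / 6.80×10⁻⁴ = 6.78×10⁻¹¹ F.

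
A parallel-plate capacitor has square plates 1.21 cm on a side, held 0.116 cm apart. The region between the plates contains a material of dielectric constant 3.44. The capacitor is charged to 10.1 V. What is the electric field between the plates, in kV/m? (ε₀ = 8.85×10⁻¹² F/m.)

E = V/d = 10.1 / 1.16×10⁻³ = 8.71×10³ V/m.

E ≈ 8.71 kV/m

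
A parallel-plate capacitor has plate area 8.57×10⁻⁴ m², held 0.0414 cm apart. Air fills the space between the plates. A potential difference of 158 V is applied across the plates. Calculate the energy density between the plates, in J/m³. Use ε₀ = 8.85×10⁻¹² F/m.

0.645 J/m³

E = V/d = 158 / 4.14×10⁻⁴ = 3.82×10⁵ V/m.
u = ½ε₀E² = ½ × 8.85×10⁻¹² × (3.82×10⁵)² = 0.645 J/m³.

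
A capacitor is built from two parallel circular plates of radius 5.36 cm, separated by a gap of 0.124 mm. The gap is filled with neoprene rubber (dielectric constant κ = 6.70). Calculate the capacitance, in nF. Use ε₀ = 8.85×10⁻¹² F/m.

4.32 nF

A = π(5.36 cm)² = 9.03×10⁻³ m².
C = κε₀A/d = 6.70 × 8.85×10⁻¹² × 9.03×10⁻³ / 1.24×10⁻⁴ = 4.32×10⁻⁹ F.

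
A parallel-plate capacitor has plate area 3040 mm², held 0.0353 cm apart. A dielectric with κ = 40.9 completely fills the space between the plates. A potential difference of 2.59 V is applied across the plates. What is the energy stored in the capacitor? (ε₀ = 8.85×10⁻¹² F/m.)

10.5 nJ

A = 3040 mm² = 3.04×10⁻³ m².
C = κε₀A/d = 40.9 × 8.85×10⁻¹² × 3.04×10⁻³ / 3.53×10⁻⁴ = 3.12×10⁻⁹ F.
U = ½CV² = ½ × 3.12×10⁻⁹ × (2.59)² = 1.05×10⁻⁸ J.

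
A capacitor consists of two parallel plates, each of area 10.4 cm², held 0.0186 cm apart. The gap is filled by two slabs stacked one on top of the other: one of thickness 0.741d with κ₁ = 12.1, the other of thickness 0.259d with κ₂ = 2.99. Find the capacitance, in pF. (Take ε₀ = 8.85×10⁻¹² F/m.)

C ≈ 335 pF

A = 10.4 cm² = 1.04×10⁻³ m².
Stacked slabs ⇒ two capacitors in series, each with the full plate area.
C₁ = κ₁ε₀A/d₁ = 12.1 × 8.85×10⁻¹² × 1.04×10⁻³ / 1.38×10⁻⁴ = 8.08×10⁻¹⁰ F.
C₂ = κ₂ε₀A/d₂ = 2.99 × 8.85×10⁻¹² × 1.04×10⁻³ / 4.82×10⁻⁵ = 5.71×10⁻¹⁰ F.
C = (1/C₁ + 1/C₂)⁻¹ = 3.35×10⁻¹⁰ F.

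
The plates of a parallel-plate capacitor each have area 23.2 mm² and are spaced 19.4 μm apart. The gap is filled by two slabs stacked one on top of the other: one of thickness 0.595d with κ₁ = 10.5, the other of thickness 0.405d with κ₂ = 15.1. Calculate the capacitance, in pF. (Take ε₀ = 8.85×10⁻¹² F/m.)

127 pF

A = 23.2 mm² = 2.32×10⁻⁵ m².
Stacked slabs ⇒ two capacitors in series, each with the full plate area.
C₁ = κ₁ε₀A/d₁ = 10.5 × 8.85×10⁻¹² × 2.32×10⁻⁵ / 1.15×10⁻⁵ = 1.87×10⁻¹⁰ F.
C₂ = κ₂ε₀A/d₂ = 15.1 × 8.85×10⁻¹² × 2.32×10⁻⁵ / 7.86×10⁻⁶ = 3.95×10⁻¹⁰ F.
C = (1/C₁ + 1/C₂)⁻¹ = 1.27×10⁻¹⁰ F.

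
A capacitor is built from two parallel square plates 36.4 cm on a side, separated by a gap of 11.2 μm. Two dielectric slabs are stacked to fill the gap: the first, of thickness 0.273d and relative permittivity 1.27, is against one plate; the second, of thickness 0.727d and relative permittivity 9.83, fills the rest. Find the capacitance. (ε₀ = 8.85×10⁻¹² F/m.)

A = (36.4 cm)² = 0.132 m².
Stacked slabs ⇒ two capacitors in series, each with the full plate area.
C₁ = κ₁ε₀A/d₁ = 1.27 × 8.85×10⁻¹² × 0.132 / 3.06×10⁻⁶ = 4.87×10⁻⁷ F.
C₂ = κ₂ε₀A/d₂ = 9.83 × 8.85×10⁻¹² × 0.132 / 8.14×10⁻⁶ = 1.42×10⁻⁶ F.
C = (1/C₁ + 1/C₂)⁻¹ = 3.62×10⁻⁷ F.

C ≈ 362 nF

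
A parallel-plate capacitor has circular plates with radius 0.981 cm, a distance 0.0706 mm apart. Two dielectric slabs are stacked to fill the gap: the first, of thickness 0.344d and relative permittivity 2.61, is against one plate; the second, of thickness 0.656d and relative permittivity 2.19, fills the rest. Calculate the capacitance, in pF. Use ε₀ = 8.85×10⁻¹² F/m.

A = π(0.981 cm)² = 3.02×10⁻⁴ m².
Stacked slabs ⇒ two capacitors in series, each with the full plate area.
C₁ = κ₁ε₀A/d₁ = 2.61 × 8.85×10⁻¹² × 3.02×10⁻⁴ / 2.43×10⁻⁵ = 2.88×10⁻¹⁰ F.
C₂ = κ₂ε₀A/d₂ = 2.19 × 8.85×10⁻¹² × 3.02×10⁻⁴ / 4.63×10⁻⁵ = 1.27×10⁻¹⁰ F.
C = (1/C₁ + 1/C₂)⁻¹ = 8.79×10⁻¹¹ F.

C ≈ 87.9 pF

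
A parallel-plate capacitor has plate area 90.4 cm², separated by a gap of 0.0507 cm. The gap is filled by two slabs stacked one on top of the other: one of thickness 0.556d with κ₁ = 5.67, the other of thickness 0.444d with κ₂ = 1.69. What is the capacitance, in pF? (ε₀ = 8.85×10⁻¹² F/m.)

A = 90.4 cm² = 9.04×10⁻³ m².
Stacked slabs ⇒ two capacitors in series, each with the full plate area.
C₁ = κ₁ε₀A/d₁ = 5.67 × 8.85×10⁻¹² × 9.04×10⁻³ / 2.82×10⁻⁴ = 1.61×10⁻⁹ F.
C₂ = κ₂ε₀A/d₂ = 1.69 × 8.85×10⁻¹² × 9.04×10⁻³ / 2.25×10⁻⁴ = 6.01×10⁻¹⁰ F.
C = (1/C₁ + 1/C₂)⁻¹ = 4.37×10⁻¹⁰ F.

437 pF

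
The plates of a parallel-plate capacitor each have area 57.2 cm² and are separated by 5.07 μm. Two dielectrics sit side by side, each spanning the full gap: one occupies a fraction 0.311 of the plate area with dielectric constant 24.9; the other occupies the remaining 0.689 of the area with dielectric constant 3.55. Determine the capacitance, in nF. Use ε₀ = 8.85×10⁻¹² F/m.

A = 57.2 cm² = 5.72×10⁻³ m².
Side-by-side slabs ⇒ two capacitors in parallel, each spanning the full gap.
C₁ = κ₁ε₀A₁/d = 24.9 × 8.85×10⁻¹² × 1.78×10⁻³ / 5.07×10⁻⁶ = 7.73×10⁻⁸ F.
C₂ = κ₂ε₀A₂/d = 3.55 × 8.85×10⁻¹² × 3.94×10⁻³ / 5.07×10⁻⁶ = 2.44×10⁻⁸ F.
C = C₁ + C₂ = 1.02×10⁻⁷ F.

102 nF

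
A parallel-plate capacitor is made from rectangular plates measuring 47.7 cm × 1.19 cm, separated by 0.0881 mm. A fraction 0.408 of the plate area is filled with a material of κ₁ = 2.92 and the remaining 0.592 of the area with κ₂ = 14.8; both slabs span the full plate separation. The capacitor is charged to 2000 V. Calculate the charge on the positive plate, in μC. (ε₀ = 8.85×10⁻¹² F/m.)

11.4 μC

A = 47.7 × 1.19 cm² = 5.68×10⁻³ m².
Side-by-side slabs ⇒ two capacitors in parallel, each spanning the full gap.
C₁ = κ₁ε₀A₁/d = 2.92 × 8.85×10⁻¹² × 2.32×10⁻³ / 8.81×10⁻⁵ = 6.79×10⁻¹⁰ F.
C₂ = κ₂ε₀A₂/d = 14.8 × 8.85×10⁻¹² × 3.36×10⁻³ / 8.81×10⁻⁵ = 5.00×10⁻⁹ F.
C = C₁ + C₂ = 5.68×10⁻⁹ F.
Q = CV = 5.68×10⁻⁹ × 2000 = 1.14×10⁻⁵ C.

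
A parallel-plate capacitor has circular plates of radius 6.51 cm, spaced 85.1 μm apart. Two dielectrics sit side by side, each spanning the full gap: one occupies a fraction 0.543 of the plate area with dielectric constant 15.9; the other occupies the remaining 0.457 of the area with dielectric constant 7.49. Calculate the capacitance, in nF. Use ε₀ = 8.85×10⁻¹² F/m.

A = π(6.51 cm)² = 1.33×10⁻² m².
Side-by-side slabs ⇒ two capacitors in parallel, each spanning the full gap.
C₁ = κ₁ε₀A₁/d = 15.9 × 8.85×10⁻¹² × 7.23×10⁻³ / 8.51×10⁻⁵ = 1.20×10⁻⁸ F.
C₂ = κ₂ε₀A₂/d = 7.49 × 8.85×10⁻¹² × 6.08×10⁻³ / 8.51×10⁻⁵ = 4.74×10⁻⁹ F.
C = C₁ + C₂ = 1.67×10⁻⁸ F.

C ≈ 16.7 nF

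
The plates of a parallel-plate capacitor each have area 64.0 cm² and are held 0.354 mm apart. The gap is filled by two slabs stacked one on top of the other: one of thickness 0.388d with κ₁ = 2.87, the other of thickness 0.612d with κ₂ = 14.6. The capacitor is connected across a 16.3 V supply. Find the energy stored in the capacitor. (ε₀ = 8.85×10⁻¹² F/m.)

A = 64.0 cm² = 6.40×10⁻³ m².
Stacked slabs ⇒ two capacitors in series, each with the full plate area.
C₁ = κ₁ε₀A/d₁ = 2.87 × 8.85×10⁻¹² × 6.40×10⁻³ / 1.37×10⁻⁴ = 1.18×10⁻⁹ F.
C₂ = κ₂ε₀A/d₂ = 14.6 × 8.85×10⁻¹² × 6.40×10⁻³ / 2.17×10⁻⁴ = 3.82×10⁻⁹ F.
C = (1/C₁ + 1/C₂)⁻¹ = 9.03×10⁻¹⁰ F.
U = ½CV² = ½ × 9.03×10⁻¹⁰ × (16.3)² = 1.20×10⁻⁷ J.

120 nJ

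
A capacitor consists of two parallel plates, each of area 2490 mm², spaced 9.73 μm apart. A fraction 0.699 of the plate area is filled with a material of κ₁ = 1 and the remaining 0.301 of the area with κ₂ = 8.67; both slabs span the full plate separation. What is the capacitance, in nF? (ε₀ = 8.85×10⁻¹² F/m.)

A = 2490 mm² = 2.49×10⁻³ m².
Side-by-side slabs ⇒ two capacitors in parallel, each spanning the full gap.
C₁ = κ₁ε₀A₁/d = 1.00 × 8.85×10⁻¹² × 1.74×10⁻³ / 9.73×10⁻⁶ = 1.58×10⁻⁹ F.
C₂ = κ₂ε₀A₂/d = 8.67 × 8.85×10⁻¹² × 7.49×10⁻⁴ / 9.73×10⁻⁶ = 5.91×10⁻⁹ F.
C = C₁ + C₂ = 7.49×10⁻⁹ F.

C ≈ 7.49 nF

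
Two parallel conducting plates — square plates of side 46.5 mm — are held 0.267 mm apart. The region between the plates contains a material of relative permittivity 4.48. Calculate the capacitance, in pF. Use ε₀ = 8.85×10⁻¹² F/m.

C ≈ 321 pF

A = (46.5 mm)² = 2.16×10⁻³ m².
C = κε₀A/d = 4.48 × 8.85×10⁻¹² × 2.16×10⁻³ / 2.67×10⁻⁴ = 3.21×10⁻¹⁰ F.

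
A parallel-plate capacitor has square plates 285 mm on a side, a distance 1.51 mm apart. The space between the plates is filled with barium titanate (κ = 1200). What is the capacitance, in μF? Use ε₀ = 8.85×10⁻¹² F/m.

A = (285 mm)² = 8.12×10⁻² m².
C = κε₀A/d = 1200 × 8.85×10⁻¹² × 8.12×10⁻² / 1.51×10⁻³ = 5.71×10⁻⁷ F.

C ≈ 0.571 μF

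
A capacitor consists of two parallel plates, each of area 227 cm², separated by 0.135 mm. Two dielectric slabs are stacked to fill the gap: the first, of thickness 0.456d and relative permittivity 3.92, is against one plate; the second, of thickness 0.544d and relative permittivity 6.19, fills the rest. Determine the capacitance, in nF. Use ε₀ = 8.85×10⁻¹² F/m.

A = 227 cm² = 2.27×10⁻² m².
Stacked slabs ⇒ two capacitors in series, each with the full plate area.
C₁ = κ₁ε₀A/d₁ = 3.92 × 8.85×10⁻¹² × 2.27×10⁻² / 6.16×10⁻⁵ = 1.28×10⁻⁸ F.
C₂ = κ₂ε₀A/d₂ = 6.19 × 8.85×10⁻¹² × 2.27×10⁻² / 7.34×10⁻⁵ = 1.69×10⁻⁸ F.
C = (1/C₁ + 1/C₂)⁻¹ = 7.29×10⁻⁹ F.

C ≈ 7.29 nF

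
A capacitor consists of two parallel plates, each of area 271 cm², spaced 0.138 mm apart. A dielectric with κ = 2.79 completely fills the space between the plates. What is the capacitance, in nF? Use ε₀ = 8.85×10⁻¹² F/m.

4.85 nF

A = 271 cm² = 2.71×10⁻² m².
C = κε₀A/d = 2.79 × 8.85×10⁻¹² × 2.71×10⁻² / 1.38×10⁻⁴ = 4.85×10⁻⁹ F.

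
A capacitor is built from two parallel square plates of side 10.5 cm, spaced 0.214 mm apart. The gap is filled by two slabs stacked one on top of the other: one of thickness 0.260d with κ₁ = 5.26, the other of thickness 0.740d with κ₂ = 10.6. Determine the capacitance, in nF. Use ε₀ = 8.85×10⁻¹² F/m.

A = (10.5 cm)² = 1.10×10⁻² m².
Stacked slabs ⇒ two capacitors in series, each with the full plate area.
C₁ = κ₁ε₀A/d₁ = 5.26 × 8.85×10⁻¹² × 1.10×10⁻² / 5.56×10⁻⁵ = 9.22×10⁻⁹ F.
C₂ = κ₂ε₀A/d₂ = 10.6 × 8.85×10⁻¹² × 1.10×10⁻² / 1.58×10⁻⁴ = 6.53×10⁻⁹ F.
C = (1/C₁ + 1/C₂)⁻¹ = 3.82×10⁻⁹ F.

C ≈ 3.82 nF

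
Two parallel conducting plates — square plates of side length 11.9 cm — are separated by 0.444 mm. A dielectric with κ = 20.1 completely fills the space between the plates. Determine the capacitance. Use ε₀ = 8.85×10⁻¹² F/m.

5.67 nF

A = (11.9 cm)² = 1.42×10⁻² m².
C = κε₀A/d = 20.1 × 8.85×10⁻¹² × 1.42×10⁻² / 4.44×10⁻⁴ = 5.67×10⁻⁹ F.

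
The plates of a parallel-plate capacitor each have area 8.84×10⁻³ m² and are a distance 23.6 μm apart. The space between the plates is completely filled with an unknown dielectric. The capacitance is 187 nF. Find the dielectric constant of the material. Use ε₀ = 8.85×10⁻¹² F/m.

κ = Cd/(ε₀A) = 1.87×10⁻⁷ × 2.36×10⁻⁵ / (8.85×10⁻¹² × 8.84×10⁻³) = 56.4.

56.4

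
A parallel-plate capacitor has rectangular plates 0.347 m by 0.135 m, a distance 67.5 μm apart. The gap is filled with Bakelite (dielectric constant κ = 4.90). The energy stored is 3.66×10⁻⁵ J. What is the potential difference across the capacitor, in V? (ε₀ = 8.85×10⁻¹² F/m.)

A = 0.347 × 0.135 m² = 4.68×10⁻² m².
C = κε₀A/d = 4.90 × 8.85×10⁻¹² × 4.68×10⁻² / 6.75×10⁻⁵ = 3.01×10⁻⁸ F.
V = √(2U/C) = √(2 × 3.66×10⁻⁵ / 3.01×10⁻⁸) = 49.3 V.

V ≈ 49.3 V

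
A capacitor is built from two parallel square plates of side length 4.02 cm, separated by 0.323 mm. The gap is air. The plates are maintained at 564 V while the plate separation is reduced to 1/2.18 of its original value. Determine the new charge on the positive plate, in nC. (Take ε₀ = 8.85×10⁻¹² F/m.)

54.4 nC

A = (4.02 cm)² = 1.62×10⁻³ m².
Initially C₁ = ε₀A/d = 8.85×10⁻¹² × 1.62×10⁻³ / 3.23×10⁻⁴ = 4.43×10⁻¹¹ F.
Q₁ = 2.50×10⁻⁸ C.
Battery connected ⇒ V is held fixed. C₂ = 2.18 C₁ and Q = CV, so Q₂/Q₁ = C₂/C₁ = 2.18.
Q₂ = 2.18 × 2.50×10⁻⁸ = 5.44×10⁻⁸ C.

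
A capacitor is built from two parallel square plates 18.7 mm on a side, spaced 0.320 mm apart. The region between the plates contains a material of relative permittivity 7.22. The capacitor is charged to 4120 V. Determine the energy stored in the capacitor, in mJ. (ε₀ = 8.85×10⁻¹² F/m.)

A = (18.7 mm)² = 3.50×10⁻⁴ m².
C = κε₀A/d = 7.22 × 8.85×10⁻¹² × 3.50×10⁻⁴ / 3.20×10⁻⁴ = 6.98×10⁻¹¹ F.
U = ½CV² = ½ × 6.98×10⁻¹¹ × (4120)² = 5.93×10⁻⁴ J.

U ≈ 0.593 mJ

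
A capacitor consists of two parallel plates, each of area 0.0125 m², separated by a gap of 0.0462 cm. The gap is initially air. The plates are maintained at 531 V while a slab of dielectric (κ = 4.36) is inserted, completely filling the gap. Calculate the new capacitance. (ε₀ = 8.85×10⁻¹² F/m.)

Initially C₁ = ε₀A/d = 8.85×10⁻¹² × 1.25×10⁻² / 4.62×10⁻⁴ = 2.39×10⁻¹⁰ F.
C = κε₀A/d scales with κ, so C₂/C₁ = κ = 4.36.
C₂ = 4.36 × 2.39×10⁻¹⁰ = 1.04×10⁻⁹ F.

C ≈ 1.04 nF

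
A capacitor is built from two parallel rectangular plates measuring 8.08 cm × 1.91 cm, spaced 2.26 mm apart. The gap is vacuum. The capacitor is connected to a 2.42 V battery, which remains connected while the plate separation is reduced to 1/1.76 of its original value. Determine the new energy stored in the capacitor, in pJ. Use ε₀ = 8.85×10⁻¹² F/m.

31.1 pJ

A = 8.08 × 1.91 cm² = 1.54×10⁻³ m².
Initially C₁ = ε₀A/d = 8.85×10⁻¹² × 1.54×10⁻³ / 2.26×10⁻³ = 6.04×10⁻¹² F.
U₁ = 1.77×10⁻¹¹ J.
Battery connected ⇒ V is held fixed. C₂ = 1.76 C₁ and U = ½CV², so U₂/U₁ = C₂/C₁ = 1.76.
U₂ = 1.76 × 1.77×10⁻¹¹ = 3.11×10⁻¹¹ J.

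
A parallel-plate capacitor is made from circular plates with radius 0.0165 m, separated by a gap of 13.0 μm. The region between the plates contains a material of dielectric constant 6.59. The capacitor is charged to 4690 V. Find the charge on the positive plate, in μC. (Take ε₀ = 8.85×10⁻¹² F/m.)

18.0 μC

A = π(0.0165 m)² = 8.55×10⁻⁴ m².
C = κε₀A/d = 6.59 × 8.85×10⁻¹² × 8.55×10⁻⁴ / 1.30×10⁻⁵ = 3.84×10⁻⁹ F.
Q = CV = 3.84×10⁻⁹ × 4690 = 1.80×10⁻⁵ C.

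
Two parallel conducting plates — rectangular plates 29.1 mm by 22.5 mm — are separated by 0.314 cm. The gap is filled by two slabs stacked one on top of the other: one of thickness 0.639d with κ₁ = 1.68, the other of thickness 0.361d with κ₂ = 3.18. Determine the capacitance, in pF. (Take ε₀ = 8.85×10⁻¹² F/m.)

A = 29.1 × 22.5 mm² = 6.55×10⁻⁴ m².
Stacked slabs ⇒ two capacitors in series, each with the full plate area.
C₁ = κ₁ε₀A/d₁ = 1.68 × 8.85×10⁻¹² × 6.55×10⁻⁴ / 2.01×10⁻³ = 4.85×10⁻¹² F.
C₂ = κ₂ε₀A/d₂ = 3.18 × 8.85×10⁻¹² × 6.55×10⁻⁴ / 1.13×10⁻³ = 1.63×10⁻¹¹ F.
C = (1/C₁ + 1/C₂)⁻¹ = 3.74×10⁻¹² F.

C ≈ 3.74 pF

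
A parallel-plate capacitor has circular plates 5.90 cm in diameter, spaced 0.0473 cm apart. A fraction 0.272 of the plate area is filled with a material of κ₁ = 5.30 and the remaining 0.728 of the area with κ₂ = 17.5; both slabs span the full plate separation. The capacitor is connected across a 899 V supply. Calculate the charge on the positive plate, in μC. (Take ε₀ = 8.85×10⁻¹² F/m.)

A = π(5.90/2 cm)² = 2.73×10⁻³ m².
Side-by-side slabs ⇒ two capacitors in parallel, each spanning the full gap.
C₁ = κ₁ε₀A₁/d = 5.30 × 8.85×10⁻¹² × 7.44×10⁻⁴ / 4.73×10⁻⁴ = 7.37×10⁻¹¹ F.
C₂ = κ₂ε₀A₂/d = 17.5 × 8.85×10⁻¹² × 1.99×10⁻³ / 4.73×10⁻⁴ = 6.52×10⁻¹⁰ F.
C = C₁ + C₂ = 7.25×10⁻¹⁰ F.
Q = CV = 7.25×10⁻¹⁰ × 899 = 6.52×10⁻⁷ C.

Q ≈ 0.652 μC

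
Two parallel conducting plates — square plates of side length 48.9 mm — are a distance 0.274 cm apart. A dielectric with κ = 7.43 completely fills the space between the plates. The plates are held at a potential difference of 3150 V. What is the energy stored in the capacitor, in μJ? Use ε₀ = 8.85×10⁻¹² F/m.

A = (48.9 mm)² = 2.39×10⁻³ m².
C = κε₀A/d = 7.43 × 8.85×10⁻¹² × 2.39×10⁻³ / 2.74×10⁻³ = 5.74×10⁻¹¹ F.
U = ½CV² = ½ × 5.74×10⁻¹¹ × (3150)² = 2.85×10⁻⁴ J.

U ≈ 285 μJ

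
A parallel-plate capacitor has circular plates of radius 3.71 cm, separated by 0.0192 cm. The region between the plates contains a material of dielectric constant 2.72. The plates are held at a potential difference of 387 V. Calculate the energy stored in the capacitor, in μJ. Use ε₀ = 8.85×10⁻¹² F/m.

U ≈ 40.6 μJ

A = π(3.71 cm)² = 4.32×10⁻³ m².
C = κε₀A/d = 2.72 × 8.85×10⁻¹² × 4.32×10⁻³ / 1.92×10⁻⁴ = 5.42×10⁻¹⁰ F.
U = ½CV² = ½ × 5.42×10⁻¹⁰ × (387)² = 4.06×10⁻⁵ J.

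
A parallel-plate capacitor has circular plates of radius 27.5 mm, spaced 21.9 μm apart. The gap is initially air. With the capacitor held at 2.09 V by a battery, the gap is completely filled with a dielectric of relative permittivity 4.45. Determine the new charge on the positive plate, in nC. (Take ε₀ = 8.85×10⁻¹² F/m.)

A = π(27.5 mm)² = 2.38×10⁻³ m².
Initially C₁ = ε₀A/d = 8.85×10⁻¹² × 2.38×10⁻³ / 2.19×10⁻⁵ = 9.60×10⁻¹⁰ F.
Q₁ = 2.01×10⁻⁹ C.
Battery connected ⇒ V is held fixed. C₂ = 4.45 C₁ and Q = CV, so Q₂/Q₁ = C₂/C₁ = 4.45.
Q₂ = 4.45 × 2.01×10⁻⁹ = 8.93×10⁻⁹ C.

Q ≈ 8.93 nC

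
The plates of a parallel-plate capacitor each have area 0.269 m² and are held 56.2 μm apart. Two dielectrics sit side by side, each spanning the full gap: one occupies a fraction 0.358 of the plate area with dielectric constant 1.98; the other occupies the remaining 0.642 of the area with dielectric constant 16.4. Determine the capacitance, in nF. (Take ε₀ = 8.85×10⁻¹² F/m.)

Side-by-side slabs ⇒ two capacitors in parallel, each spanning the full gap.
C₁ = κ₁ε₀A₁/d = 1.98 × 8.85×10⁻¹² × 9.63×10⁻² / 5.62×10⁻⁵ = 3.00×10⁻⁸ F.
C₂ = κ₂ε₀A₂/d = 16.4 × 8.85×10⁻¹² × 0.173 / 5.62×10⁻⁵ = 4.46×10⁻⁷ F.
C = C₁ + C₂ = 4.76×10⁻⁷ F.

C ≈ 476 nF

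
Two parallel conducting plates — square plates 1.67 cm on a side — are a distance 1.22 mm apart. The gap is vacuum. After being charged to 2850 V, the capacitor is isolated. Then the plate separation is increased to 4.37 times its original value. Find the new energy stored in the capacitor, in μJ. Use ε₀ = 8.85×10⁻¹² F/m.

A = (1.67 cm)² = 2.79×10⁻⁴ m².
Initially C₁ = ε₀A/d = 8.85×10⁻¹² × 2.79×10⁻⁴ / 1.22×10⁻³ = 2.02×10⁻¹² F.
U₁ = 8.22×10⁻⁶ J.
Isolated ⇒ Q is held fixed. C₂ = 0.229 C₁ and U = Q²/(2C), so U₂/U₁ = C₁/C₂ = 4.37.
U₂ = 4.37 × 8.22×10⁻⁶ = 3.59×10⁻⁵ J.

U ≈ 35.9 μJ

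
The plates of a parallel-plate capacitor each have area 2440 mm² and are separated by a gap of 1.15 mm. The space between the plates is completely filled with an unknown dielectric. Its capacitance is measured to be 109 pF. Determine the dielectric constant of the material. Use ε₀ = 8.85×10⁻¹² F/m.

A = 2440 mm² = 2.44×10⁻³ m².
κ = Cd/(ε₀A) = 1.09×10⁻¹⁰ × 1.15×10⁻³ / (8.85×10⁻¹² × 2.44×10⁻³) = 5.80.

κ ≈ 5.80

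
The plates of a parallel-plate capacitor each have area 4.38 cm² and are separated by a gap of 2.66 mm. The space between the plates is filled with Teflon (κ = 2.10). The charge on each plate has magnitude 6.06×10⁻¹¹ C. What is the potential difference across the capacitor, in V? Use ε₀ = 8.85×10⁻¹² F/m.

A = 4.38 cm² = 4.38×10⁻⁴ m².
C = κε₀A/d = 2.10 × 8.85×10⁻¹² × 4.38×10⁻⁴ / 2.66×10⁻³ = 3.06×10⁻¹² F.
V = Q/C = 6.06×10⁻¹¹ / 3.06×10⁻¹² = 19.8 V.

V ≈ 19.8 V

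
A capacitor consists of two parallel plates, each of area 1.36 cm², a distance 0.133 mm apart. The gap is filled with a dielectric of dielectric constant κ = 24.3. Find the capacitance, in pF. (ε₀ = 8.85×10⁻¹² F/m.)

220 pF

A = 1.36 cm² = 1.36×10⁻⁴ m².
C = κε₀A/d = 24.3 × 8.85×10⁻¹² × 1.36×10⁻⁴ / 1.33×10⁻⁴ = 2.20×10⁻¹⁰ F.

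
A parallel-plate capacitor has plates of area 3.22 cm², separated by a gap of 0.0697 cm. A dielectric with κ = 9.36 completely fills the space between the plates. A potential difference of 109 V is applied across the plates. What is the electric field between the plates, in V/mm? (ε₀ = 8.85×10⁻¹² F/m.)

156 V/mm

E = V/d = 109 / 6.97×10⁻⁴ = 1.56×10⁵ V/m.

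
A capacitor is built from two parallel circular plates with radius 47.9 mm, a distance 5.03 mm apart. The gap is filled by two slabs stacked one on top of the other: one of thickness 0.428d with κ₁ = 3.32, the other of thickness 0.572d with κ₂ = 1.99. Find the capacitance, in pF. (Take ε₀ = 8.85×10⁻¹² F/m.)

C ≈ 30.5 pF

A = π(47.9 mm)² = 7.21×10⁻³ m².
Stacked slabs ⇒ two capacitors in series, each with the full plate area.
C₁ = κ₁ε₀A/d₁ = 3.32 × 8.85×10⁻¹² × 7.21×10⁻³ / 2.15×10⁻³ = 9.84×10⁻¹¹ F.
C₂ = κ₂ε₀A/d₂ = 1.99 × 8.85×10⁻¹² × 7.21×10⁻³ / 2.88×10⁻³ = 4.41×10⁻¹¹ F.
C = (1/C₁ + 1/C₂)⁻¹ = 3.05×10⁻¹¹ F.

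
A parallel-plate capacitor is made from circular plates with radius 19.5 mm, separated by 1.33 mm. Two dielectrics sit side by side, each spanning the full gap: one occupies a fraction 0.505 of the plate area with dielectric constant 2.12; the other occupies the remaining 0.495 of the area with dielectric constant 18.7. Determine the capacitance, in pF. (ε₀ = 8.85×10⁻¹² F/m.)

C ≈ 82.1 pF

A = π(19.5 mm)² = 1.19×10⁻³ m².
Side-by-side slabs ⇒ two capacitors in parallel, each spanning the full gap.
C₁ = κ₁ε₀A₁/d = 2.12 × 8.85×10⁻¹² × 6.03×10⁻⁴ / 1.33×10⁻³ = 8.51×10⁻¹² F.
C₂ = κ₂ε₀A₂/d = 18.7 × 8.85×10⁻¹² × 5.91×10⁻⁴ / 1.33×10⁻³ = 7.36×10⁻¹¹ F.
C = C₁ + C₂ = 8.21×10⁻¹¹ F.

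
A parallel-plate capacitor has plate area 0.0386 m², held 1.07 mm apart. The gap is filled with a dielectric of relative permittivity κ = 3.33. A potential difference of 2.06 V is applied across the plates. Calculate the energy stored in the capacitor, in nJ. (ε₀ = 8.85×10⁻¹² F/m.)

U ≈ 2.26 nJ

C = κε₀A/d = 3.33 × 8.85×10⁻¹² × 3.86×10⁻² / 1.07×10⁻³ = 1.06×10⁻⁹ F.
U = ½CV² = ½ × 1.06×10⁻⁹ × (2.06)² = 2.26×10⁻⁹ J.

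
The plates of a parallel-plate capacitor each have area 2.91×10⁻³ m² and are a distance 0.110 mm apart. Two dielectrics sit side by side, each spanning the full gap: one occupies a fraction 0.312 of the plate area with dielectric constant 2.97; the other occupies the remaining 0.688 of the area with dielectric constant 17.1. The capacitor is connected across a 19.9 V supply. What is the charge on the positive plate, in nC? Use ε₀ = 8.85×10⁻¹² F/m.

Side-by-side slabs ⇒ two capacitors in parallel, each spanning the full gap.
C₁ = κ₁ε₀A₁/d = 2.97 × 8.85×10⁻¹² × 9.08×10⁻⁴ / 1.10×10⁻⁴ = 2.17×10⁻¹⁰ F.
C₂ = κ₂ε₀A₂/d = 17.1 × 8.85×10⁻¹² × 2.00×10⁻³ / 1.10×10⁻⁴ = 2.75×10⁻⁹ F.
C = C₁ + C₂ = 2.97×10⁻⁹ F.
Q = CV = 2.97×10⁻⁹ × 19.9 = 5.91×10⁻⁸ C.

Q ≈ 59.1 nC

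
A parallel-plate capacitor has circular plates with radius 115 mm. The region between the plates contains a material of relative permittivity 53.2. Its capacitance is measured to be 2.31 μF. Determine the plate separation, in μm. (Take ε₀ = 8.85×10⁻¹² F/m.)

A = π(115 mm)² = 4.15×10⁻² m².
d = κε₀A/C = 53.2 × 8.85×10⁻¹² × 4.15×10⁻² / 2.31×10⁻⁶ = 8.47×10⁻⁶ m.

d ≈ 8.47 μm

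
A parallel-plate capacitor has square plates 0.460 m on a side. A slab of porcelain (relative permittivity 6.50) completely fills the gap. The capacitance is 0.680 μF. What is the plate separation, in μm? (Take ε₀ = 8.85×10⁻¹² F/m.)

A = (0.460 m)² = 0.212 m².
d = κε₀A/C = 6.50 × 8.85×10⁻¹² × 0.212 / 6.80×10⁻⁷ = 1.79×10⁻⁵ m.

17.9 μm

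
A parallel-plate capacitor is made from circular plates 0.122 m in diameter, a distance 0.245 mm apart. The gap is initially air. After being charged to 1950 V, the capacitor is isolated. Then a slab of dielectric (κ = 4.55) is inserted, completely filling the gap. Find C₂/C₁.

C = κε₀A/d scales with κ, so C₂/C₁ = κ = 4.55.

C₂/C₁ ≈ 4.55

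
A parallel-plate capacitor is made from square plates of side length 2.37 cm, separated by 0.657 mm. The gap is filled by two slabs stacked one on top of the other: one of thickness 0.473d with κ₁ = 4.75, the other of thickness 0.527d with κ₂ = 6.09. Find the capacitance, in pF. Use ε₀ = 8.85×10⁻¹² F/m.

A = (2.37 cm)² = 5.62×10⁻⁴ m².
Stacked slabs ⇒ two capacitors in series, each with the full plate area.
C₁ = κ₁ε₀A/d₁ = 4.75 × 8.85×10⁻¹² × 5.62×10⁻⁴ / 3.11×10⁻⁴ = 7.60×10⁻¹¹ F.
C₂ = κ₂ε₀A/d₂ = 6.09 × 8.85×10⁻¹² × 5.62×10⁻⁴ / 3.46×10⁻⁴ = 8.74×10⁻¹¹ F.
C = (1/C₁ + 1/C₂)⁻¹ = 4.07×10⁻¹¹ F.

C ≈ 40.7 pF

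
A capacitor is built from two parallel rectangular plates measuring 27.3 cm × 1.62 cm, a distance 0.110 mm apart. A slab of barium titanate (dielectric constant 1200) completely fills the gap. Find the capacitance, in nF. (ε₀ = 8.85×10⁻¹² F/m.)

427 nF

A = 27.3 × 1.62 cm² = 4.42×10⁻³ m².
C = κε₀A/d = 1200 × 8.85×10⁻¹² × 4.42×10⁻³ / 1.10×10⁻⁴ = 4.27×10⁻⁷ F.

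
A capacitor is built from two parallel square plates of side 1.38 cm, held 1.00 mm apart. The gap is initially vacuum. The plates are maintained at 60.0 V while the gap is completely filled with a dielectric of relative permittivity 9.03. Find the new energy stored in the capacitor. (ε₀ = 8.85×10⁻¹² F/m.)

A = (1.38 cm)² = 1.90×10⁻⁴ m².
Initially C₁ = ε₀A/d = 8.85×10⁻¹² × 1.90×10⁻⁴ / 1.00×10⁻³ = 1.69×10⁻¹² F.
U₁ = 3.03×10⁻⁹ J.
Battery connected ⇒ V is held fixed. C₂ = 9.03 C₁ and U = ½CV², so U₂/U₁ = C₂/C₁ = 9.03.
U₂ = 9.03 × 3.03×10⁻⁹ = 2.74×10⁻⁸ J.

U ≈ 27.4 nJ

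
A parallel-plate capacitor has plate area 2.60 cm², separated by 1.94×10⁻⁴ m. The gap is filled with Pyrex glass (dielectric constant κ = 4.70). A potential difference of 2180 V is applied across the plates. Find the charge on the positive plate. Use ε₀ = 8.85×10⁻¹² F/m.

Q ≈ 122 nC

A = 2.60 cm² = 2.60×10⁻⁴ m².
C = κε₀A/d = 4.70 × 8.85×10⁻¹² × 2.60×10⁻⁴ / 1.94×10⁻⁴ = 5.57×10⁻¹¹ F.
Q = CV = 5.57×10⁻¹¹ × 2180 = 1.22×10⁻⁷ C.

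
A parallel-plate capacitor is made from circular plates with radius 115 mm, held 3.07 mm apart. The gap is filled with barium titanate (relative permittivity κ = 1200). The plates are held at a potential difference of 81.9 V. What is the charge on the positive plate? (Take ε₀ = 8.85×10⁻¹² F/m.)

11.8 μC

A = π(115 mm)² = 4.15×10⁻² m².
C = κε₀A/d = 1200 × 8.85×10⁻¹² × 4.15×10⁻² / 3.07×10⁻³ = 1.44×10⁻⁷ F.
Q = CV = 1.44×10⁻⁷ × 81.9 = 1.18×10⁻⁵ C.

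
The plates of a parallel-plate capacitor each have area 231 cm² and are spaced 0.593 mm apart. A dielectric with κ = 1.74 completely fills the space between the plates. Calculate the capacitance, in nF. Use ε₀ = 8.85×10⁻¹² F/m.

0.600 nF

A = 231 cm² = 2.31×10⁻² m².
C = κε₀A/d = 1.74 × 8.85×10⁻¹² × 2.31×10⁻² / 5.93×10⁻⁴ = 6.00×10⁻¹⁰ F.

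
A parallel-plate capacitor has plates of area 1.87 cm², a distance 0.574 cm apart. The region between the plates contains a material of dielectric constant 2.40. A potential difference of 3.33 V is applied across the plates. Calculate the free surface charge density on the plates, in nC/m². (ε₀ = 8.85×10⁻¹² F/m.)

12.3 nC/m²

A = 1.87 cm² = 1.87×10⁻⁴ m².
C = κε₀A/d = 2.40 × 8.85×10⁻¹² × 1.87×10⁻⁴ / 5.74×10⁻³ = 6.92×10⁻¹³ F.
σ = Q/A = CV/A = 6.92×10⁻¹³ × 3.33 / 1.87×10⁻⁴ = 1.23×10⁻⁸ C/m².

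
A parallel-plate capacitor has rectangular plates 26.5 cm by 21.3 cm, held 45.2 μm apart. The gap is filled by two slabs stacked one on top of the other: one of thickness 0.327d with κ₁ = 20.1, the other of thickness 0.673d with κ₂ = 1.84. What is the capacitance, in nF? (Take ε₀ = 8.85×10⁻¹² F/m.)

A = 26.5 × 21.3 cm² = 5.64×10⁻² m².
Stacked slabs ⇒ two capacitors in series, each with the full plate area.
C₁ = κ₁ε₀A/d₁ = 20.1 × 8.85×10⁻¹² × 5.64×10⁻² / 1.48×10⁻⁵ = 6.79×10⁻⁷ F.
C₂ = κ₂ε₀A/d₂ = 1.84 × 8.85×10⁻¹² × 5.64×10⁻² / 3.04×10⁻⁵ = 3.02×10⁻⁸ F.
C = (1/C₁ + 1/C₂)⁻¹ = 2.89×10⁻⁸ F.

C ≈ 28.9 nF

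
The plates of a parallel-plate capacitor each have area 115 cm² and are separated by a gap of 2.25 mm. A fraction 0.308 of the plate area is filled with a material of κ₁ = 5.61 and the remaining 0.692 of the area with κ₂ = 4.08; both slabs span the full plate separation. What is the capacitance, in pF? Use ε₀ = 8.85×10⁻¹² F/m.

206 pF

A = 115 cm² = 1.15×10⁻² m².
Side-by-side slabs ⇒ two capacitors in parallel, each spanning the full gap.
C₁ = κ₁ε₀A₁/d = 5.61 × 8.85×10⁻¹² × 3.54×10⁻³ / 2.25×10⁻³ = 7.82×10⁻¹¹ F.
C₂ = κ₂ε₀A₂/d = 4.08 × 8.85×10⁻¹² × 7.96×10⁻³ / 2.25×10⁻³ = 1.28×10⁻¹⁰ F.
C = C₁ + C₂ = 2.06×10⁻¹⁰ F.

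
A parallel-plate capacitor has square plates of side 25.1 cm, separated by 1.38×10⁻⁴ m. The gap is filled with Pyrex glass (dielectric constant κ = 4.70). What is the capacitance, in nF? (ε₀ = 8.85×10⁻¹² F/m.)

19.0 nF

A = (25.1 cm)² = 6.30×10⁻² m².
C = κε₀A/d = 4.70 × 8.85×10⁻¹² × 6.30×10⁻² / 1.38×10⁻⁴ = 1.90×10⁻⁸ F.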